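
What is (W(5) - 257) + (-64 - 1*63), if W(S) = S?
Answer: -379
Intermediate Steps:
(W(5) - 257) + (-64 - 1*63) = (5 - 257) + (-64 - 1*63) = -252 + (-64 - 63) = -252 - 127 = -379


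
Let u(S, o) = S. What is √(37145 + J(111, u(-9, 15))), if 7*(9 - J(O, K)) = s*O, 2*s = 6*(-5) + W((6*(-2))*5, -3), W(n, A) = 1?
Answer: 5*√293090/14 ≈ 193.35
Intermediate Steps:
s = -29/2 (s = (6*(-5) + 1)/2 = (-30 + 1)/2 = (½)*(-29) = -29/2 ≈ -14.500)
J(O, K) = 9 + 29*O/14 (J(O, K) = 9 - (-29)*O/14 = 9 + 29*O/14)
√(37145 + J(111, u(-9, 15))) = √(37145 + (9 + (29/14)*111)) = √(37145 + (9 + 3219/14)) = √(37145 + 3345/14) = √(523375/14) = 5*√293090/14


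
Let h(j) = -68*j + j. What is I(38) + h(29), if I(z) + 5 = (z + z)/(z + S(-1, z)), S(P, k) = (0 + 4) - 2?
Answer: -19461/10 ≈ -1946.1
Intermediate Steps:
S(P, k) = 2 (S(P, k) = 4 - 2 = 2)
I(z) = -5 + 2*z/(2 + z) (I(z) = -5 + (z + z)/(z + 2) = -5 + (2*z)/(2 + z) = -5 + 2*z/(2 + z))
h(j) = -67*j
I(38) + h(29) = (-10 - 3*38)/(2 + 38) - 67*29 = (-10 - 114)/40 - 1943 = (1/40)*(-124) - 1943 = -31/10 - 1943 = -19461/10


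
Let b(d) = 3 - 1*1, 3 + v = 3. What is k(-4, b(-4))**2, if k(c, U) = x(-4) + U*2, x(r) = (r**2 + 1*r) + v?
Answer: 256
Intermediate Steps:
v = 0 (v = -3 + 3 = 0)
x(r) = r + r**2 (x(r) = (r**2 + 1*r) + 0 = (r**2 + r) + 0 = (r + r**2) + 0 = r + r**2)
b(d) = 2 (b(d) = 3 - 1 = 2)
k(c, U) = 12 + 2*U (k(c, U) = -4*(1 - 4) + U*2 = -4*(-3) + 2*U = 12 + 2*U)
k(-4, b(-4))**2 = (12 + 2*2)**2 = (12 + 4)**2 = 16**2 = 256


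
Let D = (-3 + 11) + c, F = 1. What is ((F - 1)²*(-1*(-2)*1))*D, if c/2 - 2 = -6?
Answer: 0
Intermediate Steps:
c = -8 (c = 4 + 2*(-6) = 4 - 12 = -8)
D = 0 (D = (-3 + 11) - 8 = 8 - 8 = 0)
((F - 1)²*(-1*(-2)*1))*D = ((1 - 1)²*(-1*(-2)*1))*0 = (0²*(2*1))*0 = (0*2)*0 = 0*0 = 0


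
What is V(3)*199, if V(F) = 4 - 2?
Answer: 398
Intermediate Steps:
V(F) = 2
V(3)*199 = 2*199 = 398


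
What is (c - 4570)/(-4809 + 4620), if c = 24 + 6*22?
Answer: 4414/189 ≈ 23.354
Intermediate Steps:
c = 156 (c = 24 + 132 = 156)
(c - 4570)/(-4809 + 4620) = (156 - 4570)/(-4809 + 4620) = -4414/(-189) = -4414*(-1/189) = 4414/189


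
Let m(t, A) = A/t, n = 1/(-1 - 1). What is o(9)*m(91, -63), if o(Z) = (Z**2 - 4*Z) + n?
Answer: -801/26 ≈ -30.808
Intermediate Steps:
n = -1/2 (n = 1/(-2) = -1/2 ≈ -0.50000)
o(Z) = -1/2 + Z**2 - 4*Z (o(Z) = (Z**2 - 4*Z) - 1/2 = -1/2 + Z**2 - 4*Z)
o(9)*m(91, -63) = (-1/2 + 9**2 - 4*9)*(-63/91) = (-1/2 + 81 - 36)*(-63*1/91) = (89/2)*(-9/13) = -801/26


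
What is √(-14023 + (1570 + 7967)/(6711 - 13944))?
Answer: 2*I*√20380563938/2411 ≈ 118.42*I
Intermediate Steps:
√(-14023 + (1570 + 7967)/(6711 - 13944)) = √(-14023 + 9537/(-7233)) = √(-14023 + 9537*(-1/7233)) = √(-14023 - 3179/2411) = √(-33812632/2411) = 2*I*√20380563938/2411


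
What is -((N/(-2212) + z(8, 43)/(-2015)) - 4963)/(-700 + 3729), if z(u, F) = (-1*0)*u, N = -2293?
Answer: 10975863/6700148 ≈ 1.6382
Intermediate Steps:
z(u, F) = 0 (z(u, F) = 0*u = 0)
-((N/(-2212) + z(8, 43)/(-2015)) - 4963)/(-700 + 3729) = -((-2293/(-2212) + 0/(-2015)) - 4963)/(-700 + 3729) = -((-2293*(-1/2212) + 0*(-1/2015)) - 4963)/3029 = -((2293/2212 + 0) - 4963)/3029 = -(2293/2212 - 4963)/3029 = -(-10975863)/(2212*3029) = -1*(-10975863/6700148) = 10975863/6700148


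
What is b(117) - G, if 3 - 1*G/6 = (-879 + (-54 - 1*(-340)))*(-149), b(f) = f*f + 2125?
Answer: 545938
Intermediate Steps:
b(f) = 2125 + f² (b(f) = f² + 2125 = 2125 + f²)
G = -530124 (G = 18 - 6*(-879 + (-54 - 1*(-340)))*(-149) = 18 - 6*(-879 + (-54 + 340))*(-149) = 18 - 6*(-879 + 286)*(-149) = 18 - (-3558)*(-149) = 18 - 6*88357 = 18 - 530142 = -530124)
b(117) - G = (2125 + 117²) - 1*(-530124) = (2125 + 13689) + 530124 = 15814 + 530124 = 545938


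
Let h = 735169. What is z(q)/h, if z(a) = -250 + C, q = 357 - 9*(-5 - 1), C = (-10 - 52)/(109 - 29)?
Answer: -10031/29406760 ≈ -0.00034111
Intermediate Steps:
C = -31/40 (C = -62/80 = -62*1/80 = -31/40 ≈ -0.77500)
q = 411 (q = 357 - 9*(-6) = 357 - 1*(-54) = 357 + 54 = 411)
z(a) = -10031/40 (z(a) = -250 - 31/40 = -10031/40)
z(q)/h = -10031/40/735169 = -10031/40*1/735169 = -10031/29406760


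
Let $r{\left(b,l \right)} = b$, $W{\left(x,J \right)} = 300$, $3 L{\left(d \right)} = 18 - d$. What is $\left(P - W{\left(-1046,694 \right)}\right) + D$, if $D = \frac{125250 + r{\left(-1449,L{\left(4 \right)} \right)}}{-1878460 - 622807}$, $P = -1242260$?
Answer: $- \frac{3107974447321}{2501267} \approx -1.2426 \cdot 10^{6}$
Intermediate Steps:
$L{\left(d \right)} = 6 - \frac{d}{3}$ ($L{\left(d \right)} = \frac{18 - d}{3} = 6 - \frac{d}{3}$)
$D = - \frac{123801}{2501267}$ ($D = \frac{125250 - 1449}{-1878460 - 622807} = \frac{123801}{-2501267} = 123801 \left(- \frac{1}{2501267}\right) = - \frac{123801}{2501267} \approx -0.049495$)
$\left(P - W{\left(-1046,694 \right)}\right) + D = \left(-1242260 - 300\right) - \frac{123801}{2501267} = -1242560 - \frac{123801}{2501267} = - \frac{3107974447321}{2501267}$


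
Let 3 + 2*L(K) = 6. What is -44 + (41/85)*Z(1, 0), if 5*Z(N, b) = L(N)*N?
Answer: -37277/850 ≈ -43.855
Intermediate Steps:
L(K) = 3/2 (L(K) = -3/2 + (½)*6 = -3/2 + 3 = 3/2)
Z(N, b) = 3*N/10 (Z(N, b) = (3*N/2)/5 = 3*N/10)
-44 + (41/85)*Z(1, 0) = -44 + (41/85)*((3/10)*1) = -44 + (41*(1/85))*(3/10) = -44 + (41/85)*(3/10) = -44 + 123/850 = -37277/850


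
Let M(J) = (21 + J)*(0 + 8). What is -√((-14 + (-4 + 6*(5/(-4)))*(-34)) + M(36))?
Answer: -7*√17 ≈ -28.862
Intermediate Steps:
M(J) = 168 + 8*J (M(J) = (21 + J)*8 = 168 + 8*J)
-√((-14 + (-4 + 6*(5/(-4)))*(-34)) + M(36)) = -√((-14 + (-4 + 6*(5/(-4)))*(-34)) + (168 + 8*36)) = -√((-14 + (-4 + 6*(5*(-¼)))*(-34)) + (168 + 288)) = -√((-14 + (-4 + 6*(-5/4))*(-34)) + 456) = -√((-14 + (-4 - 15/2)*(-34)) + 456) = -√((-14 - 23/2*(-34)) + 456) = -√((-14 + 391) + 456) = -√(377 + 456) = -√833 = -7*√17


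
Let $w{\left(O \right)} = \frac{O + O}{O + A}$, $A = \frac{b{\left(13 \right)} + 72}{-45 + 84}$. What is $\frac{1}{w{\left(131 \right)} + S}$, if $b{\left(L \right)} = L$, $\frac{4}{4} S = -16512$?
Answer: $- \frac{2597}{42876555} \approx -6.0569 \cdot 10^{-5}$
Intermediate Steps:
$S = -16512$
$A = \frac{85}{39}$ ($A = \frac{13 + 72}{-45 + 84} = \frac{85}{39} \approx 2.1795$)
$w{\left(O \right)} = \frac{2 O}{\frac{85}{39} + O}$ ($w{\left(O \right)} = \frac{O + O}{O + \frac{85}{39}} = \frac{2 O}{\frac{85}{39} + O}$)
$\frac{1}{w{\left(131 \right)} + S} = \frac{1}{78 \cdot 131 \frac{1}{85 + 39 \cdot 131} - 16512} = \frac{1}{78 \cdot 131 \frac{1}{85 + 5109} - 16512} = \frac{1}{78 \cdot 131 \cdot \frac{1}{5194} - 16512} = \frac{1}{\frac{5109}{2597} - 16512} = \frac{1}{- \frac{42876555}{2597}} = - \frac{2597}{42876555}$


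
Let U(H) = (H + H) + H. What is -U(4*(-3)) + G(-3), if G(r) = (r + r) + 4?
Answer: 34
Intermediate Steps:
G(r) = 4 + 2*r (G(r) = 2*r + 4 = 4 + 2*r)
U(H) = 3*H (U(H) = 2*H + H = 3*H)
-U(4*(-3)) + G(-3) = -3*4*(-3) + (4 + 2*(-3)) = -3*(-12) + (4 - 6) = -1*(-36) - 2 = 36 - 2 = 34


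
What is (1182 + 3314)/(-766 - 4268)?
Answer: -2248/2517 ≈ -0.89313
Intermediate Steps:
(1182 + 3314)/(-766 - 4268) = 4496/(-5034) = 4496*(-1/5034) = -2248/2517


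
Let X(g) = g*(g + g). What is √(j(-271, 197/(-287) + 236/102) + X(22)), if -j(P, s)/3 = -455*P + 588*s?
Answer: I*√180632327935/697 ≈ 609.77*I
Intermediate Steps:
X(g) = 2*g² (X(g) = g*(2*g) = 2*g²)
j(P, s) = -1764*s + 1365*P (j(P, s) = -3*(-455*P + 588*s) = -1764*s + 1365*P)
√(j(-271, 197/(-287) + 236/102) + X(22)) = √((-1764*(197/(-287) + 236/102) + 1365*(-271)) + 2*22²) = √((-1764*(197*(-1/287) + 236*(1/102)) - 369915) + 2*484) = √((-1764*(-197/287 + 118/51) - 369915) + 968) = √((-1764*23819/14637 - 369915) + 968) = √((-2000796/697 - 369915) + 968) = √(-259831551/697 + 968) = √(-259156855/697) = I*√180632327935/697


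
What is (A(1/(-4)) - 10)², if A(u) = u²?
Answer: 25281/256 ≈ 98.754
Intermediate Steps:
(A(1/(-4)) - 10)² = ((1/(-4))² - 10)² = ((-¼)² - 10)² = (1/16 - 10)² = (-159/16)² = 25281/256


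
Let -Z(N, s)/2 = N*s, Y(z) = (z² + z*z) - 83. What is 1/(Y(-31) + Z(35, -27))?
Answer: 1/3729 ≈ 0.00026817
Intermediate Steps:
Y(z) = -83 + 2*z² (Y(z) = (z² + z²) - 83 = 2*z² - 83 = -83 + 2*z²)
Z(N, s) = -2*N*s
1/(Y(-31) + Z(35, -27)) = 1/((-83 + 2*(-31)²) - 2*35*(-27)) = 1/((-83 + 2*961) + 1890) = 1/((-83 + 1922) + 1890) = 1/(1839 + 1890) = 1/3729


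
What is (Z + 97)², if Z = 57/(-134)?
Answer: 167469481/17956 ≈ 9326.7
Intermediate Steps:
Z = -57/134 (Z = 57*(-1/134) = -57/134 ≈ -0.42537)
(Z + 97)² = (-57/134 + 97)² = (12941/134)² = 167469481/17956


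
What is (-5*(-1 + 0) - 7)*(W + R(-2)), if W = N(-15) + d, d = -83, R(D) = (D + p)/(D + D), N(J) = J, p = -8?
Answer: 191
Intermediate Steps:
R(D) = (-8 + D)/(2*D) (R(D) = (D - 8)/(D + D) = (-8 + D)/((2*D)) = (-8 + D)*(1/(2*D)) = (-8 + D)/(2*D))
W = -98 (W = -15 - 83 = -98)
(-5*(-1 + 0) - 7)*(W + R(-2)) = (-5*(-1 + 0) - 7)*(-98 + (½)*(-8 - 2)/(-2)) = (-5*(-1) - 7)*(-98 + (½)*(-½)*(-10)) = (5 - 7)*(-98 + 5/2) = -2*(-191/2) = 191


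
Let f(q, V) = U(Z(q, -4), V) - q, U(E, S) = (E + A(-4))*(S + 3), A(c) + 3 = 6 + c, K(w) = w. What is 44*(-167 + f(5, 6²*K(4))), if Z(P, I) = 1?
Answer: -7568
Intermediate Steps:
A(c) = 3 + c (A(c) = -3 + (6 + c) = 3 + c)
U(E, S) = (-1 + E)*(3 + S) (U(E, S) = (E + (3 - 4))*(S + 3) = (E - 1)*(3 + S) = (-1 + E)*(3 + S))
f(q, V) = -q (f(q, V) = (-3 - V + 3*1 + 1*V) - q = (-3 - V + 3 + V) - q = 0 - q = -q)
44*(-167 + f(5, 6²*K(4))) = 44*(-167 - 1*5) = 44*(-167 - 5) = 44*(-172) = -7568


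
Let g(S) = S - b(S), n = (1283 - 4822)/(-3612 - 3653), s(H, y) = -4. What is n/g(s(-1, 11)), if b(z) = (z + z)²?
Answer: -3539/494020 ≈ -0.0071637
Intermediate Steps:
b(z) = 4*z² (b(z) = (2*z)² = 4*z²)
n = 3539/7265 (n = -3539/(-7265) = -3539*(-1/7265) = 3539/7265 ≈ 0.48713)
g(S) = S - 4*S²
n/g(s(-1, 11)) = 3539/(7265*((-4*(1 - 4*(-4))))) = 3539/(7265*((-4*(1 + 16)))) = 3539/(7265*((-4*17))) = (3539/7265)/(-68) = (3539/7265)*(-1/68) = -3539/494020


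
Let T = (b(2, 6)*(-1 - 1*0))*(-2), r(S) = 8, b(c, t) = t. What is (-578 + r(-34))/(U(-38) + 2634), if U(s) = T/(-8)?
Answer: -76/351 ≈ -0.21652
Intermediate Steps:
T = 12 (T = (6*(-1 - 1*0))*(-2) = (6*(-1 + 0))*(-2) = (6*(-1))*(-2) = -6*(-2) = 12)
U(s) = -3/2 (U(s) = 12/(-8) = 12*(-1/8) = -3/2)
(-578 + r(-34))/(U(-38) + 2634) = (-578 + 8)/(-3/2 + 2634) = -570/5265/2 = -570*2/5265 = -76/351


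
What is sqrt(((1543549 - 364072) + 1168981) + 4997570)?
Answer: 2*sqrt(1836507) ≈ 2710.4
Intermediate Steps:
sqrt(((1543549 - 364072) + 1168981) + 4997570) = sqrt((1179477 + 1168981) + 4997570) = sqrt(2348458 + 4997570) = sqrt(7346028) = 2*sqrt(1836507)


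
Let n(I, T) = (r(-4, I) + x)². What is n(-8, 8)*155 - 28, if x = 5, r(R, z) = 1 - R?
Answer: 15472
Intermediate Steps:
n(I, T) = 100 (n(I, T) = ((1 - 1*(-4)) + 5)² = ((1 + 4) + 5)² = (5 + 5)² = 10² = 100)
n(-8, 8)*155 - 28 = 100*155 - 28 = 15500 - 28 = 15472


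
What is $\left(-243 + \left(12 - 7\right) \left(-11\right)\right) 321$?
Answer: $-95658$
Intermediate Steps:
$\left(-243 + \left(12 - 7\right) \left(-11\right)\right) 321 = \left(-243 + 5 \left(-11\right)\right) 321 = \left(-243 - 55\right) 321 = \left(-298\right) 321 = -95658$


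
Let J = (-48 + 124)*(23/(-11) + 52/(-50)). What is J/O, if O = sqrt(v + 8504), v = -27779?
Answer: 21812*I*sqrt(771)/353375 ≈ 1.7139*I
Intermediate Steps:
J = -65436/275 (J = 76*(23*(-1/11) + 52*(-1/50)) = 76*(-23/11 - 26/25) = 76*(-861/275) = -65436/275 ≈ -237.95)
O = 5*I*sqrt(771) (O = sqrt(-27779 + 8504) = sqrt(-19275) = 5*I*sqrt(771) ≈ 138.83*I)
J/O = -65436*(-I*sqrt(771)/3855)/275 = -(-21812)*I*sqrt(771)/353375 = 21812*I*sqrt(771)/353375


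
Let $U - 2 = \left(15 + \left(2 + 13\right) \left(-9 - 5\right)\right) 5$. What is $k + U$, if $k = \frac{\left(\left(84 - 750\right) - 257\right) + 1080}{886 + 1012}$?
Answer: $- \frac{1846597}{1898} \approx -972.92$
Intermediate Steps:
$k = \frac{157}{1898}$ ($k = \frac{\left(-666 - 257\right) + 1080}{1898} = \left(-923 + 1080\right) \frac{1}{1898} = 157 \cdot \frac{1}{1898} = \frac{157}{1898} \approx 0.082719$)
$U = -973$ ($U = 2 + \left(15 + \left(2 + 13\right) \left(-9 - 5\right)\right) 5 = 2 + \left(15 + 15 \left(-14\right)\right) 5 = 2 + \left(15 - 210\right) 5 = 2 - 975 = -973$)
$k + U = \frac{157}{1898} - 973 = - \frac{1846597}{1898}$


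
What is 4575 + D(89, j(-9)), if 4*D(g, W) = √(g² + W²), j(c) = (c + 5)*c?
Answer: 4575 + √9217/4 ≈ 4599.0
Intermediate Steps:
j(c) = c*(5 + c) (j(c) = (5 + c)*c = c*(5 + c))
D(g, W) = √(W² + g²)/4 (D(g, W) = √(g² + W²)/4 = √(W² + g²)/4)
4575 + D(89, j(-9)) = 4575 + √((-9*(5 - 9))² + 89²)/4 = 4575 + √((-9*(-4))² + 7921)/4 = 4575 + √(36² + 7921)/4 = 4575 + √(1296 + 7921)/4 = 4575 + √9217/4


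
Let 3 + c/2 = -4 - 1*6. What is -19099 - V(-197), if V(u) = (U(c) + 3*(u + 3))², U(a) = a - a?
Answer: -357823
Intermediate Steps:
c = -26 (c = -6 + 2*(-4 - 1*6) = -6 + 2*(-4 - 6) = -6 + 2*(-10) = -6 - 20 = -26)
U(a) = 0
V(u) = (9 + 3*u)² (V(u) = (0 + 3*(u + 3))² = (0 + 3*(3 + u))² = (0 + (9 + 3*u))² = (9 + 3*u)²)
-19099 - V(-197) = -19099 - 9*(3 - 197)² = -19099 - 9*(-194)² = -19099 - 9*37636 = -19099 - 1*338724 = -19099 - 338724 = -357823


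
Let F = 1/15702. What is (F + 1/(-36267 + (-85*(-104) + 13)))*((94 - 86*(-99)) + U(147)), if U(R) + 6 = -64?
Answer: 2777696/11957073 ≈ 0.23231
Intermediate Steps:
U(R) = -70 (U(R) = -6 - 64 = -70)
F = 1/15702 ≈ 6.3686e-5
(F + 1/(-36267 + (-85*(-104) + 13)))*((94 - 86*(-99)) + U(147)) = (1/15702 + 1/(-36267 + (-85*(-104) + 13)))*((94 - 86*(-99)) - 70) = (1/15702 + 1/(-36267 + (8840 + 13)))*((94 + 8514) - 70) = (1/15702 + 1/(-36267 + 8853))*(8608 - 70) = (1/15702 + 1/(-27414))*8538 = (1/15702 - 1/27414)*8538 = (976/35871219)*8538 = 2777696/11957073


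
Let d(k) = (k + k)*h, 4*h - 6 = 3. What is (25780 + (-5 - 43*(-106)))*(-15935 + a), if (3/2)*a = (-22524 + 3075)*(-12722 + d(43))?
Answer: 4926946602468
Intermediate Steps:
h = 9/4 (h = 3/2 + (¼)*3 = 3/2 + ¾ = 9/4 ≈ 2.2500)
d(k) = 9*k/2 (d(k) = (k + k)*(9/4) = (2*k)*(9/4) = 9*k/2)
a = 162444531 (a = 2*((-22524 + 3075)*(-12722 + (9/2)*43))/3 = 2*(-19449*(-12722 + 387/2))/3 = 2*(-19449*(-25057/2))/3 = (⅔)*(487333593/2) = 162444531)
(25780 + (-5 - 43*(-106)))*(-15935 + a) = (25780 + (-5 - 43*(-106)))*(-15935 + 162444531) = (25780 + (-5 + 4558))*162428596 = (25780 + 4553)*162428596 = 30333*162428596 = 4926946602468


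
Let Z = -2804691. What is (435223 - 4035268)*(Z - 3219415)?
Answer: 21687052684770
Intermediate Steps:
(435223 - 4035268)*(Z - 3219415) = (435223 - 4035268)*(-2804691 - 3219415) = -3600045*(-6024106) = 21687052684770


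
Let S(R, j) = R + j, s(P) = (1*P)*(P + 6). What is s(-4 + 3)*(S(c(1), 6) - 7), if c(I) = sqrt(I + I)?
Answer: 5 - 5*sqrt(2) ≈ -2.0711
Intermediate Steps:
s(P) = P*(6 + P)
c(I) = sqrt(2)*sqrt(I) (c(I) = sqrt(2*I) = sqrt(2)*sqrt(I))
s(-4 + 3)*(S(c(1), 6) - 7) = ((-4 + 3)*(6 + (-4 + 3)))*((sqrt(2)*sqrt(1) + 6) - 7) = (-(6 - 1))*((sqrt(2)*1 + 6) - 7) = (-1*5)*((sqrt(2) + 6) - 7) = -5*((6 + sqrt(2)) - 7) = -5*(-1 + sqrt(2)) = 5 - 5*sqrt(2)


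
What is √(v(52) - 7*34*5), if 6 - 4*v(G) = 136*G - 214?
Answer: I*√2903 ≈ 53.88*I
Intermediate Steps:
v(G) = 55 - 34*G (v(G) = 3/2 - (136*G - 214)/4 = 3/2 - (-214 + 136*G)/4 = 3/2 + (107/2 - 34*G) = 55 - 34*G)
√(v(52) - 7*34*5) = √((55 - 34*52) - 7*34*5) = √((55 - 1768) - 238*5) = √(-1713 - 1190) = √(-2903) = I*√2903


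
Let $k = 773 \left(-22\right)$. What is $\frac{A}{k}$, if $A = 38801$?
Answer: $- \frac{38801}{17006} \approx -2.2816$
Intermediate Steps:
$k = -17006$
$\frac{A}{k} = \frac{38801}{-17006} = 38801 \left(- \frac{1}{17006}\right) = - \frac{38801}{17006}$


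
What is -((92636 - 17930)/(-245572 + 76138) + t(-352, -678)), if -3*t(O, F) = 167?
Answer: 1584422/28239 ≈ 56.108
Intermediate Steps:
t(O, F) = -167/3 (t(O, F) = -⅓*167 = -167/3)
-((92636 - 17930)/(-245572 + 76138) + t(-352, -678)) = -((92636 - 17930)/(-245572 + 76138) - 167/3) = -(74706/(-169434) - 167/3) = -(74706*(-1/169434) - 167/3) = -(-12451/28239 - 167/3) = -1*(-1584422/28239) = 1584422/28239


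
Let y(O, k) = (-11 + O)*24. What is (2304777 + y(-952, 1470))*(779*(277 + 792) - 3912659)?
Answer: -7027318286820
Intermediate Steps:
y(O, k) = -264 + 24*O
(2304777 + y(-952, 1470))*(779*(277 + 792) - 3912659) = (2304777 + (-264 + 24*(-952)))*(779*(277 + 792) - 3912659) = (2304777 + (-264 - 22848))*(779*1069 - 3912659) = (2304777 - 23112)*(832751 - 3912659) = 2281665*(-3079908) = -7027318286820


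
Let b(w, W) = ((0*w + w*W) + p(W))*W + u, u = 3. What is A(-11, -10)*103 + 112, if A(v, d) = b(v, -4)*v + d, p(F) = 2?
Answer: 204155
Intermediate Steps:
b(w, W) = 3 + W*(2 + W*w) (b(w, W) = ((0*w + w*W) + 2)*W + 3 = ((0 + W*w) + 2)*W + 3 = (W*w + 2)*W + 3 = (2 + W*w)*W + 3 = W*(2 + W*w) + 3 = 3 + W*(2 + W*w))
A(v, d) = d + v*(-5 + 16*v) (A(v, d) = (3 + 2*(-4) + v*(-4)²)*v + d = (3 - 8 + v*16)*v + d = (3 - 8 + 16*v)*v + d = (-5 + 16*v)*v + d = v*(-5 + 16*v) + d = d + v*(-5 + 16*v))
A(-11, -10)*103 + 112 = (-10 - 11*(-5 + 16*(-11)))*103 + 112 = (-10 - 11*(-5 - 176))*103 + 112 = (-10 - 11*(-181))*103 + 112 = (-10 + 1991)*103 + 112 = 1981*103 + 112 = 204043 + 112 = 204155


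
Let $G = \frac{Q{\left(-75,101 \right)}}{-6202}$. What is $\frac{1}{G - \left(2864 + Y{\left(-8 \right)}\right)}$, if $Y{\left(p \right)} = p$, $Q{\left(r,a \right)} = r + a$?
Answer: $- \frac{3101}{8856469} \approx -0.00035014$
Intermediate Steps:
$Q{\left(r,a \right)} = a + r$
$G = - \frac{13}{3101}$ ($G = \frac{101 - 75}{-6202} = 26 \left(- \frac{1}{6202}\right) = - \frac{13}{3101} \approx -0.0041922$)
$\frac{1}{G - \left(2864 + Y{\left(-8 \right)}\right)} = \frac{1}{- \frac{13}{3101} - 2856} = \frac{1}{- \frac{8856469}{3101}} = - \frac{3101}{8856469}$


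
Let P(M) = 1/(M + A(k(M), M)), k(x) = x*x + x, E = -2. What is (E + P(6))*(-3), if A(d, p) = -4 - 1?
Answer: 3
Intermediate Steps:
k(x) = x + x**2 (k(x) = x**2 + x = x + x**2)
A(d, p) = -5
P(M) = 1/(-5 + M) (P(M) = 1/(M - 5) = 1/(-5 + M))
(E + P(6))*(-3) = (-2 + 1/(-5 + 6))*(-3) = (-2 + 1/1)*(-3) = (-2 + 1)*(-3) = -1*(-3) = 3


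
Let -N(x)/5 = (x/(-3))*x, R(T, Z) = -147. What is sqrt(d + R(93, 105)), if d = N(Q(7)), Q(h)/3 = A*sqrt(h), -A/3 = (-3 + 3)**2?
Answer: 7*I*sqrt(3) ≈ 12.124*I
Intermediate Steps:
A = 0 (A = -3*(-3 + 3)**2 = -3*0**2 = -3*0 = 0)
Q(h) = 0 (Q(h) = 3*(0*sqrt(h)) = 3*0 = 0)
N(x) = 5*x**2/3 (N(x) = -5*x/(-3)*x = -5*(-x/3)*x = -(-5)*x**2/3 = 5*x**2/3)
d = 0 (d = (5/3)*0**2 = (5/3)*0 = 0)
sqrt(d + R(93, 105)) = sqrt(0 - 147) = sqrt(-147) = 7*I*sqrt(3)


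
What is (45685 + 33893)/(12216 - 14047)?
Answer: -79578/1831 ≈ -43.461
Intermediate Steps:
(45685 + 33893)/(12216 - 14047) = 79578/(-1831) = 79578*(-1/1831) = -79578/1831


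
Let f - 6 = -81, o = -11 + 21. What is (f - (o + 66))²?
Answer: 22801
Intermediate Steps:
o = 10
f = -75 (f = 6 - 81 = -75)
(f - (o + 66))² = (-75 - (10 + 66))² = (-75 - 1*76)² = (-75 - 76)² = (-151)² = 22801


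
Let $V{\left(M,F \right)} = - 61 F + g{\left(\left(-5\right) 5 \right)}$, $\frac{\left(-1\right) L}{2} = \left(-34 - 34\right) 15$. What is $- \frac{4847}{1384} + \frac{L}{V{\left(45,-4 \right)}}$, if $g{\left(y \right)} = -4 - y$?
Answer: $\frac{307781}{73352} \approx 4.1959$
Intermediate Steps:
$L = 2040$ ($L = - 2 \left(-34 - 34\right) 15 = - 2 \left(\left(-68\right) 15\right) = \left(-2\right) \left(-1020\right) = 2040$)
$V{\left(M,F \right)} = 21 - 61 F$ ($V{\left(M,F \right)} = - 61 F - \left(4 - 25\right) = - 61 F - -21 = - 61 F + \left(-4 + 25\right) = - 61 F + 21 = 21 - 61 F$)
$- \frac{4847}{1384} + \frac{L}{V{\left(45,-4 \right)}} = - \frac{4847}{1384} + \frac{2040}{21 - -244} = \left(-4847\right) \frac{1}{1384} + \frac{2040}{21 + 244} = - \frac{4847}{1384} + \frac{2040}{265} = - \frac{4847}{1384} + 2040 \cdot \frac{1}{265} = - \frac{4847}{1384} + \frac{408}{53} = \frac{307781}{73352}$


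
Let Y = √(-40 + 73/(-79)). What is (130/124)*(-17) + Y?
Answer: -1105/62 + I*√255407/79 ≈ -17.823 + 6.3972*I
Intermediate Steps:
Y = I*√255407/79 (Y = √(-40 + 73*(-1/79)) = √(-40 - 73/79) = √(-3233/79) = I*√255407/79 ≈ 6.3972*I)
(130/124)*(-17) + Y = (130/124)*(-17) + I*√255407/79 = (130*(1/124))*(-17) + I*√255407/79 = (65/62)*(-17) + I*√255407/79 = -1105/62 + I*√255407/79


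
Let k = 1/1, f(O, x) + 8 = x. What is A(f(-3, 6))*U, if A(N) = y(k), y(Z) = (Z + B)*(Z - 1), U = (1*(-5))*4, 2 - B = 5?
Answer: 0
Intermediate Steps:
B = -3 (B = 2 - 1*5 = 2 - 5 = -3)
f(O, x) = -8 + x
U = -20 (U = -5*4 = -20)
k = 1
y(Z) = (-1 + Z)*(-3 + Z) (y(Z) = (Z - 3)*(Z - 1) = (-3 + Z)*(-1 + Z) = (-1 + Z)*(-3 + Z))
A(N) = 0 (A(N) = 3 + 1² - 4*1 = 3 + 1 - 4 = 0)
A(f(-3, 6))*U = 0*(-20) = 0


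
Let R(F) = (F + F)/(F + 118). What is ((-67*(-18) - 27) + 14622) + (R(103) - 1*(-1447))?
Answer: 3812014/221 ≈ 17249.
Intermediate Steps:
R(F) = 2*F/(118 + F) (R(F) = (2*F)/(118 + F) = 2*F/(118 + F))
((-67*(-18) - 27) + 14622) + (R(103) - 1*(-1447)) = ((-67*(-18) - 27) + 14622) + (2*103/(118 + 103) - 1*(-1447)) = ((1206 - 27) + 14622) + (2*103/221 + 1447) = (1179 + 14622) + (2*103*(1/221) + 1447) = 15801 + (206/221 + 1447) = 15801 + 319993/221 = 3812014/221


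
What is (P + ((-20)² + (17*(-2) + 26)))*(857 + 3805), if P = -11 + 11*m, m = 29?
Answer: 3263400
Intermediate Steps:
P = 308 (P = -11 + 11*29 = -11 + 319 = 308)
(P + ((-20)² + (17*(-2) + 26)))*(857 + 3805) = (308 + ((-20)² + (17*(-2) + 26)))*(857 + 3805) = (308 + (400 + (-34 + 26)))*4662 = (308 + (400 - 8))*4662 = (308 + 392)*4662 = 700*4662 = 3263400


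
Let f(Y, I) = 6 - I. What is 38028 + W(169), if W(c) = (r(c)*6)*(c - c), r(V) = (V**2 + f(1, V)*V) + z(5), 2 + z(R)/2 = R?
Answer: 38028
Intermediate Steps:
z(R) = -4 + 2*R
r(V) = 6 + V**2 + V*(6 - V) (r(V) = (V**2 + (6 - V)*V) + (-4 + 2*5) = (V**2 + V*(6 - V)) + (-4 + 10) = (V**2 + V*(6 - V)) + 6 = 6 + V**2 + V*(6 - V))
W(c) = 0 (W(c) = ((6 + 6*c)*6)*(c - c) = (36 + 36*c)*0 = 0)
38028 + W(169) = 38028 + 0 = 38028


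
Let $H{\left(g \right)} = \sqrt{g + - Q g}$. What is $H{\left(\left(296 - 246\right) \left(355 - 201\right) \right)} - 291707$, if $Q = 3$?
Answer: $-291707 + 10 i \sqrt{154} \approx -2.9171 \cdot 10^{5} + 124.1 i$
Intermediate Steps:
$H{\left(g \right)} = \sqrt{2} \sqrt{- g}$ ($H{\left(g \right)} = \sqrt{g + \left(-1\right) 3 g} = \sqrt{g - 3 g} = \sqrt{- 2 g} = \sqrt{2} \sqrt{- g}$)
$H{\left(\left(296 - 246\right) \left(355 - 201\right) \right)} - 291707 = \sqrt{2} \sqrt{- \left(296 - 246\right) \left(355 - 201\right)} - 291707 = \sqrt{2} \sqrt{- 50 \cdot 154} - 291707 = \sqrt{2} \sqrt{\left(-1\right) 7700} - 291707 = \sqrt{2} \sqrt{-7700} - 291707 = \sqrt{2} \cdot 10 i \sqrt{77} - 291707 = 10 i \sqrt{154} - 291707 = -291707 + 10 i \sqrt{154}$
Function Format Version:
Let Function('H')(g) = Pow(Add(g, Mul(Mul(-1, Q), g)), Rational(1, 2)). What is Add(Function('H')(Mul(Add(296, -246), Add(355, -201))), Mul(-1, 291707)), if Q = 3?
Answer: Add(-291707, Mul(10, I, Pow(154, Rational(1, 2)))) ≈ Add(-2.9171e+5, Mul(124.10, I))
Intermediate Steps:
Function('H')(g) = Mul(Pow(2, Rational(1, 2)), Pow(Mul(-1, g), Rational(1, 2))) (Function('H')(g) = Pow(Add(g, Mul(Mul(-1, 3), g)), Rational(1, 2)) = Pow(Add(g, Mul(-3, g)), Rational(1, 2)) = Pow(Mul(-2, g), Rational(1, 2)) = Mul(Pow(2, Rational(1, 2)), Pow(Mul(-1, g), Rational(1, 2))))
Add(Function('H')(Mul(Add(296, -246), Add(355, -201))), Mul(-1, 291707)) = Add(Mul(Pow(2, Rational(1, 2)), Pow(Mul(-1, Mul(Add(296, -246), Add(355, -201))), Rational(1, 2))), Mul(-1, 291707)) = Add(Mul(Pow(2, Rational(1, 2)), Pow(Mul(-1, Mul(50, 154)), Rational(1, 2))), -291707) = Add(Mul(Pow(2, Rational(1, 2)), Pow(Mul(-1, 7700), Rational(1, 2))), -291707) = Add(Mul(Pow(2, Rational(1, 2)), Pow(-7700, Rational(1, 2))), -291707) = Add(Mul(Pow(2, Rational(1, 2)), Mul(10, I, Pow(77, Rational(1, 2)))), -291707) = Add(Mul(10, I, Pow(154, Rational(1, 2))), -291707) = Add(-291707, Mul(10, I, Pow(154, Rational(1, 2))))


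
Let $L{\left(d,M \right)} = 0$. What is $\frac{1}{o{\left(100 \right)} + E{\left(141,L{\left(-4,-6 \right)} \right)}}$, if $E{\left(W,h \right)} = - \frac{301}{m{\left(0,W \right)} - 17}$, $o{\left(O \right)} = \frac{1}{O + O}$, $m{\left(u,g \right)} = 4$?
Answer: $\frac{2600}{60213} \approx 0.04318$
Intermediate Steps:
$o{\left(O \right)} = \frac{1}{2 O}$
$E{\left(W,h \right)} = \frac{301}{13}$ ($E{\left(W,h \right)} = - \frac{301}{4 - 17} = - \frac{301}{-13} = \left(-301\right) \left(- \frac{1}{13}\right) = \frac{301}{13}$)
$\frac{1}{o{\left(100 \right)} + E{\left(141,L{\left(-4,-6 \right)} \right)}} = \frac{1}{\frac{1}{2 \cdot 100} + \frac{301}{13}} = \frac{1}{\frac{1}{2} \cdot \frac{1}{100} + \frac{301}{13}} = \frac{1}{\frac{1}{200} + \frac{301}{13}} = \frac{1}{\frac{60213}{2600}} = \frac{2600}{60213}$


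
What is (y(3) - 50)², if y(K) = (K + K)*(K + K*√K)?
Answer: 1996 - 1152*√3 ≈ 0.67747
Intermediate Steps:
y(K) = 2*K*(K + K^(3/2)) (y(K) = (2*K)*(K + K^(3/2)) = 2*K*(K + K^(3/2)))
(y(3) - 50)² = ((2*3² + 2*3^(5/2)) - 50)² = ((2*9 + 2*(9*√3)) - 50)² = ((18 + 18*√3) - 50)² = (-32 + 18*√3)²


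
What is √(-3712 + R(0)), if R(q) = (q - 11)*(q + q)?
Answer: 8*I*√58 ≈ 60.926*I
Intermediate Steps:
R(q) = 2*q*(-11 + q) (R(q) = (-11 + q)*(2*q) = 2*q*(-11 + q))
√(-3712 + R(0)) = √(-3712 + 2*0*(-11 + 0)) = √(-3712 + 2*0*(-11)) = √(-3712 + 0) = √(-3712) = 8*I*√58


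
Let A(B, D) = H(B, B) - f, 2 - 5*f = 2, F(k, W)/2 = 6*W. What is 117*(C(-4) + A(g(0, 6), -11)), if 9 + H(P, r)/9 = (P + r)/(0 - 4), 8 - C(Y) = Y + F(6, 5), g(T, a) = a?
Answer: -18252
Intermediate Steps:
F(k, W) = 12*W (F(k, W) = 2*(6*W) = 12*W)
f = 0 (f = ⅖ - ⅕*2 = ⅖ - ⅖ = 0)
C(Y) = -52 - Y (C(Y) = 8 - (Y + 12*5) = 8 - (Y + 60) = 8 - (60 + Y) = 8 + (-60 - Y) = -52 - Y)
H(P, r) = -81 - 9*P/4 - 9*r/4 (H(P, r) = -81 + 9*((P + r)/(0 - 4)) = -81 + 9*((P + r)/(-4)) = -81 + 9*((P + r)*(-¼)) = -81 + 9*(-P/4 - r/4) = -81 + (-9*P/4 - 9*r/4) = -81 - 9*P/4 - 9*r/4)
A(B, D) = -81 - 9*B/2 (A(B, D) = (-81 - 9*B/4 - 9*B/4) - 1*0 = (-81 - 9*B/2) + 0 = -81 - 9*B/2)
117*(C(-4) + A(g(0, 6), -11)) = 117*((-52 - 1*(-4)) + (-81 - 9/2*6)) = 117*((-52 + 4) + (-81 - 27)) = 117*(-48 - 108) = 117*(-156) = -18252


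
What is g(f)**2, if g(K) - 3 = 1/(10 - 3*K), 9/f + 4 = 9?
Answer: 5476/529 ≈ 10.352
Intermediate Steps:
f = 9/5 (f = 9/(-4 + 9) = 9/5 ≈ 1.8000)
g(K) = 3 + 1/(10 - 3*K)
g(f)**2 = ((-31 + 9*(9/5))/(-10 + 3*(9/5)))**2 = ((-31 + 81/5)/(-10 + 27/5))**2 = (-74/5/(-23/5))**2 = (-5/23*(-74/5))**2 = (74/23)**2 = 5476/529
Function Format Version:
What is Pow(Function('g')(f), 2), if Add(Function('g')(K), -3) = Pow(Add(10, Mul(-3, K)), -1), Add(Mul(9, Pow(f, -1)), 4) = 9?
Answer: Rational(5476, 529) ≈ 10.352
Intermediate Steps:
f = Rational(9, 5) (f = Mul(9, Pow(Add(-4, 9), -1)) = Mul(9, Pow(5, -1)) = Mul(9, Rational(1, 5)) = Rational(9, 5) ≈ 1.8000)
Function('g')(K) = Add(3, Pow(Add(10, Mul(-3, K)), -1))
Pow(Function('g')(f), 2) = Pow(Mul(Pow(Add(-10, Mul(3, Rational(9, 5))), -1), Add(-31, Mul(9, Rational(9, 5)))), 2) = Pow(Mul(Pow(Add(-10, Rational(27, 5)), -1), Add(-31, Rational(81, 5))), 2) = Pow(Mul(Pow(Rational(-23, 5), -1), Rational(-74, 5)), 2) = Pow(Mul(Rational(-5, 23), Rational(-74, 5)), 2) = Pow(Rational(74, 23), 2) = Rational(5476, 529)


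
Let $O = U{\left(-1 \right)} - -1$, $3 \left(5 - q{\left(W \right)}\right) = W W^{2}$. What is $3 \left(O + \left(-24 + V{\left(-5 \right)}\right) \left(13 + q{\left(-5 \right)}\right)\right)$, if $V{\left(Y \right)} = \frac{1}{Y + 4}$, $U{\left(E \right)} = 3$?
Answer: $-4463$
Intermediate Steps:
$V{\left(Y \right)} = \frac{1}{4 + Y}$
$q{\left(W \right)} = 5 - \frac{W^{3}}{3}$ ($q{\left(W \right)} = 5 - \frac{W W^{2}}{3} = 5 - \frac{W^{3}}{3}$)
$O = 4$ ($O = 3 - -1 = 3 + 1 = 4$)
$3 \left(O + \left(-24 + V{\left(-5 \right)}\right) \left(13 + q{\left(-5 \right)}\right)\right) = 3 \left(4 + \left(-24 + \frac{1}{4 - 5}\right) \left(13 - \left(-5 + \frac{\left(-5\right)^{3}}{3}\right)\right)\right) = 3 \left(4 + \left(-24 + \frac{1}{-1}\right) \left(13 + \left(5 - - \frac{125}{3}\right)\right)\right) = 3 \left(4 + \left(-24 - 1\right) \left(13 + \left(5 + \frac{125}{3}\right)\right)\right) = 3 \left(4 - 25 \left(13 + \frac{140}{3}\right)\right) = 3 \left(4 - \frac{4475}{3}\right) = 3 \left(- \frac{4463}{3}\right) = -4463$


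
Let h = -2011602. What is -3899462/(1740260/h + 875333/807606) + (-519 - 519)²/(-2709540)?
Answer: -79467237014355919870639/4457910774977515 ≈ -1.7826e+7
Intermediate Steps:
-3899462/(1740260/h + 875333/807606) + (-519 - 519)²/(-2709540) = -3899462/(1740260/(-2011602) + 875333/807606) + (-519 - 519)²/(-2709540) = -3899462/(1740260*(-1/2011602) + 875333*(1/807606)) + (-1038)²*(-1/2709540) = -3899462/(-870130/1005801 + 875333/807606) + 1077444*(-1/2709540) = -3899462/59229532651/270763640802 - 29929/75265 = -3899462*270763640802/59229532651 - 29929/75265 = -1055832528289048524/59229532651 - 29929/75265 = -79467237014355919870639/4457910774977515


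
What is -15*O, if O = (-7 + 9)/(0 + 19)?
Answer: -30/19 ≈ -1.5789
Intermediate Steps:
O = 2/19 ≈ 0.10526
-15*O = -15*2/19 = -30/19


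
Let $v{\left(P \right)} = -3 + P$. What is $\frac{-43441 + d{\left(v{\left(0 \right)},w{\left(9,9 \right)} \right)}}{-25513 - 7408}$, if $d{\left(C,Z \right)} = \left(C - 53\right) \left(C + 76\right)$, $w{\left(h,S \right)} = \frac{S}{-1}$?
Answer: $\frac{47529}{32921} \approx 1.4437$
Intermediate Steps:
$w{\left(h,S \right)} = - S$ ($w{\left(h,S \right)} = S \left(-1\right) = - S$)
$d{\left(C,Z \right)} = \left(-53 + C\right) \left(76 + C\right)$
$\frac{-43441 + d{\left(v{\left(0 \right)},w{\left(9,9 \right)} \right)}}{-25513 - 7408} = \frac{-43441 + \left(-4028 + \left(-3 + 0\right)^{2} + 23 \left(-3 + 0\right)\right)}{-25513 - 7408} = \frac{-43441 + \left(-4028 + \left(-3\right)^{2} + 23 \left(-3\right)\right)}{-32921} = \left(-43441 - 4088\right) \left(- \frac{1}{32921}\right) = \left(-47529\right) \left(- \frac{1}{32921}\right) = \frac{47529}{32921}$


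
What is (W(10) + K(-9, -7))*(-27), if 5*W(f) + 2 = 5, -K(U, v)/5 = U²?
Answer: 54594/5 ≈ 10919.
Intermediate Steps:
K(U, v) = -5*U²
W(f) = ⅗ (W(f) = -⅖ + (⅕)*5 = -⅖ + 1 = ⅗)
(W(10) + K(-9, -7))*(-27) = (⅗ - 5*(-9)²)*(-27) = (⅗ - 5*81)*(-27) = (⅗ - 405)*(-27) = -2022/5*(-27) = 54594/5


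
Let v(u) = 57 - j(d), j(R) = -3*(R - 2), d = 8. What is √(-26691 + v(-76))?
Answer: 2*I*√6654 ≈ 163.14*I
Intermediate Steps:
j(R) = 6 - 3*R (j(R) = -3*(-2 + R) = 6 - 3*R)
v(u) = 75 (v(u) = 57 - (6 - 3*8) = 57 - (6 - 24) = 57 - 1*(-18) = 57 + 18 = 75)
√(-26691 + v(-76)) = √(-26691 + 75) = √(-26616) = 2*I*√6654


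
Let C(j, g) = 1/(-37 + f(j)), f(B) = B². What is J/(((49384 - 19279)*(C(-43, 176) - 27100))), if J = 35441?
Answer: -21406364/492770671965 ≈ -4.3441e-5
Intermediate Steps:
C(j, g) = 1/(-37 + j²)
J/(((49384 - 19279)*(C(-43, 176) - 27100))) = 35441/(((49384 - 19279)*(1/(-37 + (-43)²) - 27100))) = 35441/((30105*(1/(-37 + 1849) - 27100))) = 35441/((30105*(1/1812 - 27100))) = 35441/((30105*(-49105199/1812))) = 35441/(-492770671965/604) = 35441*(-604/492770671965) = -21406364/492770671965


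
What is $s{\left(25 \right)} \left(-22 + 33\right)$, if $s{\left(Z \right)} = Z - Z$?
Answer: $0$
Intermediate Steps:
$s{\left(Z \right)} = 0$
$s{\left(25 \right)} \left(-22 + 33\right) = 0 \left(-22 + 33\right) = 0 \cdot 11 = 0$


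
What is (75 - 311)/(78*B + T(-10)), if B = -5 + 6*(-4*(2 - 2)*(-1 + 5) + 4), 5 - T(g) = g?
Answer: -236/1497 ≈ -0.15765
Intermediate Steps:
T(g) = 5 - g
B = 19 (B = -5 + 6*(-0*4 + 4) = -5 + 6*(-4*0 + 4) = -5 + 6*(0 + 4) = -5 + 6*4 = -5 + 24 = 19)
(75 - 311)/(78*B + T(-10)) = (75 - 311)/(78*19 + (5 - 1*(-10))) = -236/(1482 + (5 + 10)) = -236/(1482 + 15) = -236/1497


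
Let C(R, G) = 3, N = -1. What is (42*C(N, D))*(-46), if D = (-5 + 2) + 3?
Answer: -5796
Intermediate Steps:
D = 0 (D = -3 + 3 = 0)
(42*C(N, D))*(-46) = (42*3)*(-46) = 126*(-46) = -5796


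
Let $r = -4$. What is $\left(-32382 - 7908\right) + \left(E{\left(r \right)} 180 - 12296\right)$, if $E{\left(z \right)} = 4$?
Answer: $-51866$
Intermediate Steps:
$\left(-32382 - 7908\right) + \left(E{\left(r \right)} 180 - 12296\right) = \left(-32382 - 7908\right) + \left(4 \cdot 180 - 12296\right) = -40290 + \left(720 - 12296\right) = -40290 - 11576 = -51866$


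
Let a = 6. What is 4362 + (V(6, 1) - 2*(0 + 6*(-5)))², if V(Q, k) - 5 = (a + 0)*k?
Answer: 9403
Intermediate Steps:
V(Q, k) = 5 + 6*k (V(Q, k) = 5 + (6 + 0)*k = 5 + 6*k)
4362 + (V(6, 1) - 2*(0 + 6*(-5)))² = 4362 + ((5 + 6*1) - 2*(0 + 6*(-5)))² = 4362 + ((5 + 6) - 2*(0 - 30))² = 4362 + (11 - 2*(-30))² = 4362 + (11 + 60)² = 4362 + 71² = 4362 + 5041 = 9403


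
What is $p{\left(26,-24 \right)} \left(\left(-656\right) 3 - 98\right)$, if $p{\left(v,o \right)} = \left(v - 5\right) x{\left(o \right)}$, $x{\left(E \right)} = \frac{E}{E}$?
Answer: $-43386$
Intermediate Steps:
$x{\left(E \right)} = 1$
$p{\left(v,o \right)} = -5 + v$ ($p{\left(v,o \right)} = \left(v - 5\right) 1 = \left(-5 + v\right) 1 = -5 + v$)
$p{\left(26,-24 \right)} \left(\left(-656\right) 3 - 98\right) = \left(-5 + 26\right) \left(\left(-656\right) 3 - 98\right) = 21 \left(-1968 - 98\right) = 21 \left(-2066\right) = -43386$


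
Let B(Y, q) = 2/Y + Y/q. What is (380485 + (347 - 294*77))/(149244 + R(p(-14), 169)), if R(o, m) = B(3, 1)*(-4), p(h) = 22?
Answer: 537291/223844 ≈ 2.4003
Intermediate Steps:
R(o, m) = -44/3 (R(o, m) = (2/3 + 3/1)*(-4) = (2*(⅓) + 3*1)*(-4) = (⅔ + 3)*(-4) = (11/3)*(-4) = -44/3)
(380485 + (347 - 294*77))/(149244 + R(p(-14), 169)) = (380485 + (347 - 294*77))/(149244 - 44/3) = (380485 + (347 - 22638))/(447688/3) = (380485 - 22291)*(3/447688) = 358194*(3/447688) = 537291/223844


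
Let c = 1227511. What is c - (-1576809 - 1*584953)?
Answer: 3389273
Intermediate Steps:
c - (-1576809 - 1*584953) = 1227511 - (-1576809 - 1*584953) = 1227511 - (-1576809 - 584953) = 1227511 - 1*(-2161762) = 1227511 + 2161762 = 3389273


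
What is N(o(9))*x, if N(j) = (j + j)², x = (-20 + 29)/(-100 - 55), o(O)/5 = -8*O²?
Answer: -75582720/31 ≈ -2.4382e+6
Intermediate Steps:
o(O) = -40*O² (o(O) = 5*(-8*O²) = -40*O²)
x = -9/155 (x = 9/(-155) = 9*(-1/155) = -9/155 ≈ -0.058065)
N(j) = 4*j² (N(j) = (2*j)² = 4*j²)
N(o(9))*x = (4*(-40*9²)²)*(-9/155) = (4*(-40*81)²)*(-9/155) = (4*(-3240)²)*(-9/155) = (4*10497600)*(-9/155) = 41990400*(-9/155) = -75582720/31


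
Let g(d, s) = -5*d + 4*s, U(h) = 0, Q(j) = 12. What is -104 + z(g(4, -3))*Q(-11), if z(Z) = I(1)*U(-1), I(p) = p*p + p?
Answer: -104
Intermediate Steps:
I(p) = p + p² (I(p) = p² + p = p + p²)
z(Z) = 0 (z(Z) = (1*(1 + 1))*0 = (1*2)*0 = 2*0 = 0)
-104 + z(g(4, -3))*Q(-11) = -104 + 0*12 = -104 + 0 = -104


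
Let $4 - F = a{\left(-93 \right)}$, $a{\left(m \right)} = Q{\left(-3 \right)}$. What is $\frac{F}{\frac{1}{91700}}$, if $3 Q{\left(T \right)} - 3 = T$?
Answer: $366800$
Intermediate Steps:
$Q{\left(T \right)} = 1 + \frac{T}{3}$
$a{\left(m \right)} = 0$ ($a{\left(m \right)} = 1 + \frac{1}{3} \left(-3\right) = 1 - 1 = 0$)
$F = 4$ ($F = 4 - 0 = 4 + 0 = 4$)
$\frac{F}{\frac{1}{91700}} = \frac{4}{\frac{1}{91700}} = 4 \frac{1}{\frac{1}{91700}} = 4 \cdot 91700 = 366800$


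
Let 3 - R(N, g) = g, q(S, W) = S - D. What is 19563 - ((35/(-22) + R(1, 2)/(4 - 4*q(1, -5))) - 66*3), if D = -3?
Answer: 2608673/132 ≈ 19763.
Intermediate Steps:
q(S, W) = 3 + S (q(S, W) = S - 1*(-3) = S + 3 = 3 + S)
R(N, g) = 3 - g
19563 - ((35/(-22) + R(1, 2)/(4 - 4*q(1, -5))) - 66*3) = 19563 - ((35/(-22) + (3 - 1*2)/(4 - 4*(3 + 1))) - 66*3) = 19563 - ((35*(-1/22) + (3 - 2)/(4 - 4*4)) - 198) = 19563 - ((-35/22 + 1/(4 - 16)) - 198) = 19563 - ((-35/22 + 1/(-12)) - 198) = 19563 - ((-35/22 + 1*(-1/12)) - 198) = 19563 - ((-35/22 - 1/12) - 198) = 19563 - (-221/132 - 198) = 19563 - 1*(-26357/132) = 19563 + 26357/132 = 2608673/132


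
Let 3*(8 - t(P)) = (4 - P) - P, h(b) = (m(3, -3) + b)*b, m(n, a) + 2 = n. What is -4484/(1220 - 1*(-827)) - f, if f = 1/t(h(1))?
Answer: -37919/16376 ≈ -2.3155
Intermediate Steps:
m(n, a) = -2 + n
h(b) = b*(1 + b) (h(b) = ((-2 + 3) + b)*b = (1 + b)*b = b*(1 + b))
t(P) = 20/3 + 2*P/3 (t(P) = 8 - ((4 - P) - P)/3 = 8 - (4 - 2*P)/3 = 8 + (-4/3 + 2*P/3) = 20/3 + 2*P/3)
f = 1/8 (f = 1/(20/3 + 2*(1*(1 + 1))/3) = 1/(20/3 + 2*(1*2)/3) = 1/(20/3 + (2/3)*2) = 1/(20/3 + 4/3) = 1/8 ≈ 0.12500)
-4484/(1220 - 1*(-827)) - f = -4484/(1220 - 1*(-827)) - 1*1/8 = -4484/(1220 + 827) - 1/8 = -4484/2047 - 1/8 = -37919/16376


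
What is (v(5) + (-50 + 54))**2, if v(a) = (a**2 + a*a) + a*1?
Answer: 3481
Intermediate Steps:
v(a) = a + 2*a**2 (v(a) = (a**2 + a**2) + a = 2*a**2 + a = a + 2*a**2)
(v(5) + (-50 + 54))**2 = (5*(1 + 2*5) + (-50 + 54))**2 = (5*(1 + 10) + 4)**2 = (5*11 + 4)**2 = (55 + 4)**2 = 59**2 = 3481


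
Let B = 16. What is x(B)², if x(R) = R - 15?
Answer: 1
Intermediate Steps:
x(R) = -15 + R
x(B)² = (-15 + 16)² = 1² = 1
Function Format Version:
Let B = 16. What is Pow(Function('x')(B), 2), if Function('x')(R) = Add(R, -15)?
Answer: 1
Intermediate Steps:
Function('x')(R) = Add(-15, R)
Pow(Function('x')(B), 2) = Pow(Add(-15, 16), 2) = Pow(1, 2) = 1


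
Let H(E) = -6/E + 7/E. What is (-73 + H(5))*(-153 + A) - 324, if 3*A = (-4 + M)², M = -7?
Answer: 118172/15 ≈ 7878.1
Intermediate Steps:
A = 121/3 (A = (-4 - 7)²/3 = (⅓)*(-11)² = (⅓)*121 = 121/3 ≈ 40.333)
H(E) = 1/E
(-73 + H(5))*(-153 + A) - 324 = (-73 + 1/5)*(-153 + 121/3) - 324 = (-73 + ⅕)*(-338/3) - 324 = -364/5*(-338/3) - 324 = 123032/15 - 324 = 118172/15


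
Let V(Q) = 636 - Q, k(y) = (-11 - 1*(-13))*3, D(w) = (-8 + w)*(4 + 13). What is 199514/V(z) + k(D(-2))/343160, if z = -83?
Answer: 34232614277/123366020 ≈ 277.49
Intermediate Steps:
D(w) = -136 + 17*w (D(w) = (-8 + w)*17 = -136 + 17*w)
k(y) = 6 (k(y) = (-11 + 13)*3 = 2*3 = 6)
199514/V(z) + k(D(-2))/343160 = 199514/(636 - 1*(-83)) + 6/343160 = 199514/(636 + 83) + 6*(1/343160) = 199514/719 + 3/171580 = 34232614277/123366020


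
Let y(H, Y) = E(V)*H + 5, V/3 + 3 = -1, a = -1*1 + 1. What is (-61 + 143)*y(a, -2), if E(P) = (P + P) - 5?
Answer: 410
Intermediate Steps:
a = 0 (a = -1 + 1 = 0)
V = -12 (V = -9 + 3*(-1) = -9 - 3 = -12)
E(P) = -5 + 2*P (E(P) = 2*P - 5 = -5 + 2*P)
y(H, Y) = 5 - 29*H (y(H, Y) = (-5 + 2*(-12))*H + 5 = (-5 - 24)*H + 5 = -29*H + 5 = 5 - 29*H)
(-61 + 143)*y(a, -2) = (-61 + 143)*(5 - 29*0) = 82*(5 + 0) = 82*5 = 410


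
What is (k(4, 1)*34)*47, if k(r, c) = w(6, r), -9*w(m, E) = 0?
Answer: 0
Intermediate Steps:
w(m, E) = 0 (w(m, E) = -1/9*0 = 0)
k(r, c) = 0
(k(4, 1)*34)*47 = (0*34)*47 = 0*47 = 0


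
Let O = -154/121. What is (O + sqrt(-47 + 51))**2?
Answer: 64/121 ≈ 0.52893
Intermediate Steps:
O = -14/11 (O = -154*1/121 = -14/11 ≈ -1.2727)
(O + sqrt(-47 + 51))**2 = (-14/11 + sqrt(-47 + 51))**2 = (-14/11 + sqrt(4))**2 = (-14/11 + 2)**2 = (8/11)**2 = 64/121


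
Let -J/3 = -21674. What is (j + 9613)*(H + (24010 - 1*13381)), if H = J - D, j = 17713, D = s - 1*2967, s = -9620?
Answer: 2411191588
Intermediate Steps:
D = -12587 (D = -9620 - 1*2967 = -9620 - 2967 = -12587)
J = 65022 (J = -3*(-21674) = 65022)
H = 77609 (H = 65022 - 1*(-12587) = 65022 + 12587 = 77609)
(j + 9613)*(H + (24010 - 1*13381)) = (17713 + 9613)*(77609 + (24010 - 1*13381)) = 27326*(77609 + (24010 - 13381)) = 27326*(77609 + 10629) = 27326*88238 = 2411191588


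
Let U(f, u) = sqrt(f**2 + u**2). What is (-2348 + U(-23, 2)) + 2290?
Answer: -58 + sqrt(533) ≈ -34.913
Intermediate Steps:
(-2348 + U(-23, 2)) + 2290 = (-2348 + sqrt((-23)**2 + 2**2)) + 2290 = (-2348 + sqrt(529 + 4)) + 2290 = (-2348 + sqrt(533)) + 2290 = -58 + sqrt(533)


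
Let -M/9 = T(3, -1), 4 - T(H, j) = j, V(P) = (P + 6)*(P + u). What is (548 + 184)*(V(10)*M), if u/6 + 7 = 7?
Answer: -5270400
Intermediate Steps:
u = 0 (u = -42 + 6*7 = -42 + 42 = 0)
V(P) = P*(6 + P) (V(P) = (P + 6)*(P + 0) = (6 + P)*P = P*(6 + P))
T(H, j) = 4 - j
M = -45 (M = -9*(4 - 1*(-1)) = -9*(4 + 1) = -9*5 = -45)
(548 + 184)*(V(10)*M) = (548 + 184)*((10*(6 + 10))*(-45)) = 732*((10*16)*(-45)) = 732*(160*(-45)) = 732*(-7200) = -5270400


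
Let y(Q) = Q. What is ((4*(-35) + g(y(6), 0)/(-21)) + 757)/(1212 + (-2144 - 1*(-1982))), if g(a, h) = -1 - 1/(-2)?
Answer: 5183/8820 ≈ 0.58764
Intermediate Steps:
g(a, h) = -½ (g(a, h) = -1 - 1*(-½) = -1 + ½ = -½)
((4*(-35) + g(y(6), 0)/(-21)) + 757)/(1212 + (-2144 - 1*(-1982))) = ((4*(-35) - ½/(-21)) + 757)/(1212 + (-2144 - 1*(-1982))) = ((-140 - ½*(-1/21)) + 757)/(1212 + (-2144 + 1982)) = ((-140 + 1/42) + 757)/(1212 - 162) = (-5879/42 + 757)/1050 = (25915/42)*(1/1050) = 5183/8820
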